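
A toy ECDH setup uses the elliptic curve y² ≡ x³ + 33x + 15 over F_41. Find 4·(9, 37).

(33, 10)

Write G = (9, 37).
Double-and-add on 4 = (100)₂. Start with G = (9, 37) for the leading 1-bit.
double: tangent at (9, 37): λ = (3·9² + 33)/(2·37) ≡ 30/33. 33⁻¹ ≡ 5 (mod 41), so λ ≡ 30·5 ≡ 27.
  x = λ² - 9 - 9 = 729 - 18 ≡ 14; y = λ·(9 - 14) - 37 ≡ 33. → (14, 33)
double: tangent at (14, 33): λ = (3·14² + 33)/(2·33) ≡ 6/25. 25⁻¹ ≡ 23 (mod 41), so λ ≡ 6·23 ≡ 15.
  x = λ² - 14 - 14 = 225 - 28 ≡ 33; y = λ·(14 - 33) - 33 ≡ 10. → (33, 10)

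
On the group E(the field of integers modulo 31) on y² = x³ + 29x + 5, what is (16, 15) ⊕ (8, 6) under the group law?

(1, 29)

(16, 15) + (8, 6). λ = (6 - 15)/(8 - 16) ≡ 22/23 mod 31. 23⁻¹ ≡ 27 (mod 31), so λ ≡ 5.
  x = λ² - 16 - 8 = 25 - 24 ≡ 1; y = λ·(16 - 1) - 15 ≡ 29. → (1, 29)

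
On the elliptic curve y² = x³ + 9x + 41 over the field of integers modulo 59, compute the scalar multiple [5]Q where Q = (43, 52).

Double-and-add on 5 = (101)₂. Start with Q = (43, 52) for the leading 1-bit.
double: tangent at (43, 52): λ = (3·43² + 9)/(2·52) ≡ 10/45. 45⁻¹ ≡ 21 (mod 59) since 45·21 = 945 ≡ 1, so λ ≡ 10·21 ≡ 33.
  x = λ² - 43 - 43 = 1089 - 86 ≡ 0; y = λ·(43 - 0) - 52 ≡ 10. → (0, 10)
double: tangent at (0, 10): λ = (3·0² + 9)/(2·10) ≡ 9/20. 20⁻¹ ≡ 3 (mod 59) since 20·3 = 60 ≡ 1, so λ ≡ 9·3 ≡ 27.
  x = λ² - 0 - 0 = 729 - 0 ≡ 21; y = λ·(0 - 21) - 10 ≡ 13. → (21, 13)
add Q: (21, 13) + (43, 52). λ = (52 - 13)/(43 - 21) ≡ 39/22 mod 59. 22⁻¹ ≡ 51 (mod 59) since 22·51 = 1122 ≡ 1, so λ ≡ 42.
  x = λ² - 21 - 43 = 1764 - 64 ≡ 48; y = λ·(21 - 48) - 13 ≡ 33. → (48, 33)

(48, 33)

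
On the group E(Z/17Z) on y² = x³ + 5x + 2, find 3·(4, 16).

(1, 5)

Write G = (4, 16).
Repeated addition: build up to 3G.
2G: tangent at (4, 16): λ = (3·4² + 5)/(2·16) ≡ 2/15. 15⁻¹ ≡ 8 (mod 17), so λ ≡ 2·8 ≡ 16.
  x = λ² - 4 - 4 = 256 - 8 ≡ 10; y = λ·(4 - 10) - 16 ≡ 7. → (10, 7)
3G: (10, 7) + (4, 16). λ = (16 - 7)/(4 - 10) ≡ 9/11 mod 17. 11⁻¹ ≡ 14 (mod 17) since 11·14 = 154 ≡ 1, so λ ≡ 7.
  x = λ² - 10 - 4 = 49 - 14 ≡ 1; y = λ·(10 - 1) - 7 ≡ 5. → (1, 5)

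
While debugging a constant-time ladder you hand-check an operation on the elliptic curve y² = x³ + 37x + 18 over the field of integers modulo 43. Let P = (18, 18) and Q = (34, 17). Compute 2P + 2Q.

(32, 0)

First 2P:
Repeated addition: build up to 2P.
2P: tangent at (18, 18): λ = (3·18² + 37)/(2·18) ≡ 20/36. 36⁻¹ ≡ 6 (mod 43), so λ ≡ 20·6 ≡ 34.
  x = λ² - 18 - 18 = 1156 - 36 ≡ 2; y = λ·(18 - 2) - 18 ≡ 10. → (2, 10)
2P = (2, 10).
Next 2Q:
Repeated addition: build up to 2Q.
2Q: tangent at (34, 17): λ = (3·34² + 37)/(2·17) ≡ 22/34. 34⁻¹ ≡ 19 (mod 43) since 34·19 = 646 ≡ 1, so λ ≡ 22·19 ≡ 31.
  x = λ² - 34 - 34 = 961 - 68 ≡ 33; y = λ·(34 - 33) - 17 ≡ 14. → (33, 14)
2Q = (33, 14).
Finally 2P + 2Q:
(2, 10) + (33, 14). λ = (14 - 10)/(33 - 2) ≡ 4/31 mod 43. 31⁻¹ ≡ 25 (mod 43), so λ ≡ 14.
  x = λ² - 2 - 33 = 196 - 35 ≡ 32; y = λ·(2 - 32) - 10 ≡ 0. → (32, 0)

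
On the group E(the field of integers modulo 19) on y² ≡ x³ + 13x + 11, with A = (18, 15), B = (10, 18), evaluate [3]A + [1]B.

(15, 3)

First 3A:
Repeated addition: build up to 3A.
2A: tangent at (18, 15): λ = (3·18² + 13)/(2·15) ≡ 16/11. 11⁻¹ ≡ 7 (mod 19), so λ ≡ 16·7 ≡ 17.
  x = λ² - 18 - 18 = 289 - 36 ≡ 6; y = λ·(18 - 6) - 15 ≡ 18. → (6, 18)
3A: (6, 18) + (18, 15). λ = (15 - 18)/(18 - 6) ≡ 16/12 mod 19. 12⁻¹ ≡ 8 (mod 19), so λ ≡ 14.
  x = λ² - 6 - 18 = 196 - 24 ≡ 1; y = λ·(6 - 1) - 18 ≡ 14. → (1, 14)
3A = (1, 14).
Finally 3A + B:
(1, 14) + (10, 18). λ = (18 - 14)/(10 - 1) ≡ 4/9 mod 19. 9⁻¹ ≡ 17 (mod 19) since 9·17 = 153 ≡ 1, so λ ≡ 11.
  x = λ² - 1 - 10 = 121 - 11 ≡ 15; y = λ·(1 - 15) - 14 ≡ 3. → (15, 3)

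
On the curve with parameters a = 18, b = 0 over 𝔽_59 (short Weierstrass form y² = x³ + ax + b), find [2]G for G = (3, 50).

tangent at (3, 50): λ = (3·3² + 18)/(2·50) ≡ 45/41. 41⁻¹ ≡ 36 (mod 59) since 41·36 = 1476 ≡ 1, so λ ≡ 45·36 ≡ 27.
  x = λ² - 3 - 3 = 729 - 6 ≡ 15; y = λ·(3 - 15) - 50 ≡ 39. → (15, 39)

(15, 39)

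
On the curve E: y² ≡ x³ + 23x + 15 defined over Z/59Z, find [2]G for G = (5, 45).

(17, 56)

tangent at (5, 45): λ = (3·5² + 23)/(2·45) ≡ 39/31. 31⁻¹ ≡ 40 (mod 59), so λ ≡ 39·40 ≡ 26.
  x = λ² - 5 - 5 = 676 - 10 ≡ 17; y = λ·(5 - 17) - 45 ≡ 56. → (17, 56)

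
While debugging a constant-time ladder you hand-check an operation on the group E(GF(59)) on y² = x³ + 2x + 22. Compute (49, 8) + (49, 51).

O

The two points share x = 49 and their y-coordinates satisfy 8 + 51 ≡ 0 (mod 59), so they are inverses. Their sum is 𝒪.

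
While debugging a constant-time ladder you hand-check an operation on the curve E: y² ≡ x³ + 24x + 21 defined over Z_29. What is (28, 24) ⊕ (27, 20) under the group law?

(19, 12)

(28, 24) + (27, 20). λ = (20 - 24)/(27 - 28) ≡ 25/28 mod 29. 28⁻¹ ≡ 28 (mod 29) since 28·28 = 784 ≡ 1, so λ ≡ 4.
  x = λ² - 28 - 27 = 16 - 55 ≡ 19; y = λ·(28 - 19) - 24 ≡ 12. → (19, 12)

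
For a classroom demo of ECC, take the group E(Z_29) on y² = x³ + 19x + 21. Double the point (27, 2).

(26, 13)

tangent at (27, 2): λ = (3·27² + 19)/(2·2) ≡ 2/4. 4⁻¹ ≡ 22 (mod 29), so λ ≡ 2·22 ≡ 15.
  x = λ² - 27 - 27 = 225 - 54 ≡ 26; y = λ·(27 - 26) - 2 ≡ 13. → (26, 13)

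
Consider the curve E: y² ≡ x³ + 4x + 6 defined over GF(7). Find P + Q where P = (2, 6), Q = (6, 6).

(6, 1)

(2, 6) + (6, 6). λ = (6 - 6)/(6 - 2) ≡ 0/4 mod 7. 4⁻¹ ≡ 2 (mod 7), so λ ≡ 0.
  x = λ² - 2 - 6 = 0 - 8 ≡ 6; y = λ·(2 - 6) - 6 ≡ 1. → (6, 1)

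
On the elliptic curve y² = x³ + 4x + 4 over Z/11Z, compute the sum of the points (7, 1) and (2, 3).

(7, 10)

(7, 1) + (2, 3). λ = (3 - 1)/(2 - 7) ≡ 2/6 mod 11. 6⁻¹ ≡ 2 (mod 11) since 6·2 = 12 ≡ 1, so λ ≡ 4.
  x = λ² - 7 - 2 = 16 - 9 ≡ 7; y = λ·(7 - 7) - 1 ≡ 10. → (7, 10)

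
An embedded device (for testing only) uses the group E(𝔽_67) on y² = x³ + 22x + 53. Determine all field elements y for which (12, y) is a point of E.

x³ + 22x + 53 = 2045 ≡ 35 (mod 67).
Square roots of 35 mod 67: 13 and 54 (since 13² = 169 ≡ 35).

13, 54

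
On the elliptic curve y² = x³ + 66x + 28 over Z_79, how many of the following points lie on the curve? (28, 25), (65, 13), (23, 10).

0

(28, 25): 25² ≡ 72, rhs ≡ 49 → off.
(65, 13): 13² ≡ 11, rhs ≡ 73 → off.
(23, 10): 10² ≡ 21, rhs ≡ 46 → off.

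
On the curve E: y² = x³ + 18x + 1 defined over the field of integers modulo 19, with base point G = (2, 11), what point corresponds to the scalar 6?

(0, 1)

Double-and-add on 6 = (110)₂. Start with G = (2, 11) for the leading 1-bit.
double: tangent at (2, 11): λ = (3·2² + 18)/(2·11) ≡ 11/3. 3⁻¹ ≡ 13 (mod 19) since 3·13 = 39 ≡ 1, so λ ≡ 11·13 ≡ 10.
  x = λ² - 2 - 2 = 100 - 4 ≡ 1; y = λ·(2 - 1) - 11 ≡ 18. → (1, 18)
add G: (1, 18) + (2, 11). λ = (11 - 18)/(2 - 1) ≡ 12/1 mod 19. 1⁻¹ ≡ 1 (mod 19) since 1·1 = 1 ≡ 1, so λ ≡ 12.
  x = λ² - 1 - 2 = 144 - 3 ≡ 8; y = λ·(1 - 8) - 18 ≡ 12. → (8, 12)
double: tangent at (8, 12): λ = (3·8² + 18)/(2·12) ≡ 1/5. 5⁻¹ ≡ 4 (mod 19), so λ ≡ 1·4 ≡ 4.
  x = λ² - 8 - 8 = 16 - 16 ≡ 0; y = λ·(8 - 0) - 12 ≡ 1. → (0, 1)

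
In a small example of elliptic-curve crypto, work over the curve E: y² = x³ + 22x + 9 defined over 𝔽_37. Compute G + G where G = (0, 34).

(34, 29)

tangent at (0, 34): λ = (3·0² + 22)/(2·34) ≡ 22/31. 31⁻¹ ≡ 6 (mod 37) since 31·6 = 186 ≡ 1, so λ ≡ 22·6 ≡ 21.
  x = λ² - 0 - 0 = 441 - 0 ≡ 34; y = λ·(0 - 34) - 34 ≡ 29. → (34, 29)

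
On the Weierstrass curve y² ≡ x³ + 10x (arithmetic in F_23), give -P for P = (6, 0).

-(6, 0) = (6, -0 mod 23) = (6, 0).

(6, 0)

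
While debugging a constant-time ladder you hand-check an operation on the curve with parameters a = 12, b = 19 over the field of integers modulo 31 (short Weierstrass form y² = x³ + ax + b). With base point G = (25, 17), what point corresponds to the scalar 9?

Double-and-add on 9 = (1001)₂. Start with G = (25, 17) for the leading 1-bit.
double: tangent at (25, 17): λ = (3·25² + 12)/(2·17) ≡ 27/3. 3⁻¹ ≡ 21 (mod 31), so λ ≡ 27·21 ≡ 9.
  x = λ² - 25 - 25 = 81 - 50 ≡ 0; y = λ·(25 - 0) - 17 ≡ 22. → (0, 22)
double: tangent at (0, 22): λ = (3·0² + 12)/(2·22) ≡ 12/13. 13⁻¹ ≡ 12 (mod 31), so λ ≡ 12·12 ≡ 20.
  x = λ² - 0 - 0 = 400 - 0 ≡ 28; y = λ·(0 - 28) - 22 ≡ 7. → (28, 7)
double: tangent at (28, 7): λ = (3·28² + 12)/(2·7) ≡ 8/14. 14⁻¹ ≡ 20 (mod 31) since 14·20 = 280 ≡ 1, so λ ≡ 8·20 ≡ 5.
  x = λ² - 28 - 28 = 25 - 56 ≡ 0; y = λ·(28 - 0) - 7 ≡ 9. → (0, 9)
add G: (0, 9) + (25, 17). λ = (17 - 9)/(25 - 0) ≡ 8/25 mod 31. 25⁻¹ ≡ 5 (mod 31), so λ ≡ 9.
  x = λ² - 0 - 25 = 81 - 25 ≡ 25; y = λ·(0 - 25) - 9 ≡ 14. → (25, 14)

(25, 14)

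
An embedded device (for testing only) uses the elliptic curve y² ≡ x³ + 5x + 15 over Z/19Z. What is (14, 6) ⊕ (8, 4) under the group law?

(14, 6) + (8, 4). λ = (4 - 6)/(8 - 14) ≡ 17/13 mod 19. 13⁻¹ ≡ 3 (mod 19), so λ ≡ 13.
  x = λ² - 14 - 8 = 169 - 22 ≡ 14; y = λ·(14 - 14) - 6 ≡ 13. → (14, 13)

(14, 13)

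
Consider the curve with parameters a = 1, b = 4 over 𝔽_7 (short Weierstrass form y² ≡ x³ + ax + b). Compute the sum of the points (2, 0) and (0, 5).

(2, 0) + (0, 5). λ = (5 - 0)/(0 - 2) ≡ 5/5 mod 7. 5⁻¹ ≡ 3 (mod 7) since 5·3 = 15 ≡ 1, so λ ≡ 1.
  x = λ² - 2 - 0 = 1 - 2 ≡ 6; y = λ·(2 - 6) - 0 ≡ 3. → (6, 3)

(6, 3)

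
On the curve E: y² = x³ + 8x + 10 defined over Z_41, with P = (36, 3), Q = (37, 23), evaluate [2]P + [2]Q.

First 2P:
Repeated addition: build up to 2P.
2P: tangent at (36, 3): λ = (3·36² + 8)/(2·3) ≡ 1/6. 6⁻¹ ≡ 7 (mod 41), so λ ≡ 1·7 ≡ 7.
  x = λ² - 36 - 36 = 49 - 72 ≡ 18; y = λ·(36 - 18) - 3 ≡ 0. → (18, 0)
2P = (18, 0).
Next 2Q:
Repeated addition: build up to 2Q.
2Q: tangent at (37, 23): λ = (3·37² + 8)/(2·23) ≡ 15/5. 5⁻¹ ≡ 33 (mod 41), so λ ≡ 15·33 ≡ 3.
  x = λ² - 37 - 37 = 9 - 74 ≡ 17; y = λ·(37 - 17) - 23 ≡ 37. → (17, 37)
2Q = (17, 37).
Finally 2P + 2Q:
(18, 0) + (17, 37). λ = (37 - 0)/(17 - 18) ≡ 37/40 mod 41. 40⁻¹ ≡ 40 (mod 41) since 40·40 = 1600 ≡ 1, so λ ≡ 4.
  x = λ² - 18 - 17 = 16 - 35 ≡ 22; y = λ·(18 - 22) - 0 ≡ 25. → (22, 25)

(22, 25)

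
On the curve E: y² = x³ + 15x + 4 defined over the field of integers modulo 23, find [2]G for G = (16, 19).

tangent at (16, 19): λ = (3·16² + 15)/(2·19) ≡ 1/15. 15⁻¹ ≡ 20 (mod 23) since 15·20 = 300 ≡ 1, so λ ≡ 1·20 ≡ 20.
  x = λ² - 16 - 16 = 400 - 32 ≡ 0; y = λ·(16 - 0) - 19 ≡ 2. → (0, 2)

(0, 2)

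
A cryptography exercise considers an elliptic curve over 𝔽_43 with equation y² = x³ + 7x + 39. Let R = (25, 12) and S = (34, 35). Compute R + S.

(33, 1)

(25, 12) + (34, 35). λ = (35 - 12)/(34 - 25) ≡ 23/9 mod 43. 9⁻¹ ≡ 24 (mod 43), so λ ≡ 36.
  x = λ² - 25 - 34 = 1296 - 59 ≡ 33; y = λ·(25 - 33) - 12 ≡ 1. → (33, 1)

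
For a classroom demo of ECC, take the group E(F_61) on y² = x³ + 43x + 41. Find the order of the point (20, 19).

6

2P: tangent at (20, 19): λ = (3·20² + 43)/(2·19) ≡ 23/38. 38⁻¹ ≡ 53 (mod 61) since 38·53 = 2014 ≡ 1, so λ ≡ 23·53 ≡ 60.
  x = λ² - 20 - 20 = 3600 - 40 ≡ 22; y = λ·(20 - 22) - 19 ≡ 44. → (22, 44)
3P: (22, 44) + (20, 19). λ = (19 - 44)/(20 - 22) ≡ 36/59 mod 61. 59⁻¹ ≡ 30 (mod 61) since 59·30 = 1770 ≡ 1, so λ ≡ 43.
  x = λ² - 22 - 20 = 1849 - 42 ≡ 38; y = λ·(22 - 38) - 44 ≡ 0. → (38, 0)
4P: (38, 0) + (20, 19). λ = (19 - 0)/(20 - 38) ≡ 19/43 mod 61. 43⁻¹ ≡ 44 (mod 61), so λ ≡ 43.
  x = λ² - 38 - 20 = 1849 - 58 ≡ 22; y = λ·(38 - 22) - 0 ≡ 17. → (22, 17)
5P: (22, 17) + (20, 19). λ = (19 - 17)/(20 - 22) ≡ 2/59 mod 61. 59⁻¹ ≡ 30 (mod 61) since 59·30 = 1770 ≡ 1, so λ ≡ 60.
  x = λ² - 22 - 20 = 3600 - 42 ≡ 20; y = λ·(22 - 20) - 17 ≡ 42. → (20, 42)
6P: (20, 42) + (20, 19): same x and y₁ ≡ -y₂, so the sum is ∞.
6P = ∞, so the order is 6.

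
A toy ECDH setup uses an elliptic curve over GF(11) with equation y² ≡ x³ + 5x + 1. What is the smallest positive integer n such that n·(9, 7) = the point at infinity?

2P: tangent at (9, 7): λ = (3·9² + 5)/(2·7) ≡ 6/3. 3⁻¹ ≡ 4 (mod 11), so λ ≡ 6·4 ≡ 2.
  x = λ² - 9 - 9 = 4 - 18 ≡ 8; y = λ·(9 - 8) - 7 ≡ 6. → (8, 6)
3P: (8, 6) + (9, 7). λ = (7 - 6)/(9 - 8) ≡ 1/1 mod 11. 1⁻¹ ≡ 1 (mod 11), so λ ≡ 1.
  x = λ² - 8 - 9 = 1 - 17 ≡ 6; y = λ·(8 - 6) - 6 ≡ 7. → (6, 7)
4P: (6, 7) + (9, 7). λ = (7 - 7)/(9 - 6) ≡ 0/3 mod 11. 3⁻¹ ≡ 4 (mod 11), so λ ≡ 0.
  x = λ² - 6 - 9 = 0 - 15 ≡ 7; y = λ·(6 - 7) - 7 ≡ 4. → (7, 4)
5P: (7, 4) + (9, 7). λ = (7 - 4)/(9 - 7) ≡ 3/2 mod 11. 2⁻¹ ≡ 6 (mod 11) since 2·6 = 12 ≡ 1, so λ ≡ 7.
  x = λ² - 7 - 9 = 49 - 16 ≡ 0; y = λ·(7 - 0) - 4 ≡ 1. → (0, 1)
6P: (0, 1) + (9, 7). λ = (7 - 1)/(9 - 0) ≡ 6/9 mod 11. 9⁻¹ ≡ 5 (mod 11), so λ ≡ 8.
  x = λ² - 0 - 9 = 64 - 9 ≡ 0; y = λ·(0 - 0) - 1 ≡ 10. → (0, 10)
7P: (0, 10) + (9, 7). λ = (7 - 10)/(9 - 0) ≡ 8/9 mod 11. 9⁻¹ ≡ 5 (mod 11), so λ ≡ 7.
  x = λ² - 0 - 9 = 49 - 9 ≡ 7; y = λ·(0 - 7) - 10 ≡ 7. → (7, 7)
8P: (7, 7) + (9, 7). λ = (7 - 7)/(9 - 7) ≡ 0/2 mod 11. 2⁻¹ ≡ 6 (mod 11) since 2·6 = 12 ≡ 1, so λ ≡ 0.
  x = λ² - 7 - 9 = 0 - 16 ≡ 6; y = λ·(7 - 6) - 7 ≡ 4. → (6, 4)
9P: (6, 4) + (9, 7). λ = (7 - 4)/(9 - 6) ≡ 3/3 mod 11. 3⁻¹ ≡ 4 (mod 11), so λ ≡ 1.
  x = λ² - 6 - 9 = 1 - 15 ≡ 8; y = λ·(6 - 8) - 4 ≡ 5. → (8, 5)
10P: (8, 5) + (9, 7). λ = (7 - 5)/(9 - 8) ≡ 2/1 mod 11. 1⁻¹ ≡ 1 (mod 11), so λ ≡ 2.
  x = λ² - 8 - 9 = 4 - 17 ≡ 9; y = λ·(8 - 9) - 5 ≡ 4. → (9, 4)
11P: (9, 4) + (9, 7): same x and y₁ ≡ -y₂, so the sum is the point at infinity.
11P = the point at infinity, so the order is 11.

11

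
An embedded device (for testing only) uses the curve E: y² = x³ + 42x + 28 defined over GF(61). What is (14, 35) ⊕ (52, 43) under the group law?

(4, 57)

(14, 35) + (52, 43). λ = (43 - 35)/(52 - 14) ≡ 8/38 mod 61. 38⁻¹ ≡ 53 (mod 61), so λ ≡ 58.
  x = λ² - 14 - 52 = 3364 - 66 ≡ 4; y = λ·(14 - 4) - 35 ≡ 57. → (4, 57)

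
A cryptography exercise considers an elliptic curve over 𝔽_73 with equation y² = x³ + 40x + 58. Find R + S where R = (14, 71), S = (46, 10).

(14, 71) + (46, 10). λ = (10 - 71)/(46 - 14) ≡ 12/32 mod 73. 32⁻¹ ≡ 16 (mod 73), so λ ≡ 46.
  x = λ² - 14 - 46 = 2116 - 60 ≡ 12; y = λ·(14 - 12) - 71 ≡ 21. → (12, 21)

(12, 21)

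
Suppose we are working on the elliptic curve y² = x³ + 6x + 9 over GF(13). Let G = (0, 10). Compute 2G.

(1, 4)

tangent at (0, 10): λ = (3·0² + 6)/(2·10) ≡ 6/7. 7⁻¹ ≡ 2 (mod 13), so λ ≡ 6·2 ≡ 12.
  x = λ² - 0 - 0 = 144 - 0 ≡ 1; y = λ·(0 - 1) - 10 ≡ 4. → (1, 4)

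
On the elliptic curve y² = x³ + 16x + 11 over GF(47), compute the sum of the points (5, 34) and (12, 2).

(5, 34) + (12, 2). λ = (2 - 34)/(12 - 5) ≡ 15/7 mod 47. 7⁻¹ ≡ 27 (mod 47), so λ ≡ 29.
  x = λ² - 5 - 12 = 841 - 17 ≡ 25; y = λ·(5 - 25) - 34 ≡ 44. → (25, 44)

(25, 44)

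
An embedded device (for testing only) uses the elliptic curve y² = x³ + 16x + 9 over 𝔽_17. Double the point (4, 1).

tangent at (4, 1): λ = (3·4² + 16)/(2·1) ≡ 13/2. 2⁻¹ ≡ 9 (mod 17), so λ ≡ 13·9 ≡ 15.
  x = λ² - 4 - 4 = 225 - 8 ≡ 13; y = λ·(4 - 13) - 1 ≡ 0. → (13, 0)

(13, 0)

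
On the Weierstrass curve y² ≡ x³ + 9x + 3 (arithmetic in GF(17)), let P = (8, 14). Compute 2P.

(14, 0)

tangent at (8, 14): λ = (3·8² + 9)/(2·14) ≡ 14/11. 11⁻¹ ≡ 14 (mod 17), so λ ≡ 14·14 ≡ 9.
  x = λ² - 8 - 8 = 81 - 16 ≡ 14; y = λ·(8 - 14) - 14 ≡ 0. → (14, 0)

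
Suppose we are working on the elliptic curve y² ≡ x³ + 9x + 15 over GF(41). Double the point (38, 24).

(4, 22)

tangent at (38, 24): λ = (3·38² + 9)/(2·24) ≡ 36/7. 7⁻¹ ≡ 6 (mod 41) since 7·6 = 42 ≡ 1, so λ ≡ 36·6 ≡ 11.
  x = λ² - 38 - 38 = 121 - 76 ≡ 4; y = λ·(38 - 4) - 24 ≡ 22. → (4, 22)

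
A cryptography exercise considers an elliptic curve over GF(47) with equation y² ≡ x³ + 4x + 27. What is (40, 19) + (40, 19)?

(28, 46)

tangent at (40, 19): λ = (3·40² + 4)/(2·19) ≡ 10/38. 38⁻¹ ≡ 26 (mod 47), so λ ≡ 10·26 ≡ 25.
  x = λ² - 40 - 40 = 625 - 80 ≡ 28; y = λ·(40 - 28) - 19 ≡ 46. → (28, 46)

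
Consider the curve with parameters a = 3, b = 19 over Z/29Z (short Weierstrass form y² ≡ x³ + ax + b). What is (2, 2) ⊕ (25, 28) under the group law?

(2, 2) + (25, 28). λ = (28 - 2)/(25 - 2) ≡ 26/23 mod 29. 23⁻¹ ≡ 24 (mod 29) since 23·24 = 552 ≡ 1, so λ ≡ 15.
  x = λ² - 2 - 25 = 225 - 27 ≡ 24; y = λ·(2 - 24) - 2 ≡ 16. → (24, 16)

(24, 16)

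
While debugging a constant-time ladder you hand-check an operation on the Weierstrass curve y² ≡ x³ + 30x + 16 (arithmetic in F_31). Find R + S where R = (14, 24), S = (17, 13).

(14, 24) + (17, 13). λ = (13 - 24)/(17 - 14) ≡ 20/3 mod 31. 3⁻¹ ≡ 21 (mod 31), so λ ≡ 17.
  x = λ² - 14 - 17 = 289 - 31 ≡ 10; y = λ·(14 - 10) - 24 ≡ 13. → (10, 13)

(10, 13)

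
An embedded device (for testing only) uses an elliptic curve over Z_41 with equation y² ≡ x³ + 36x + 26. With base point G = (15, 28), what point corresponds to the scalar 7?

Double-and-add on 7 = (111)₂. Start with G = (15, 28) for the leading 1-bit.
double: tangent at (15, 28): λ = (3·15² + 36)/(2·28) ≡ 14/15. 15⁻¹ ≡ 11 (mod 41) since 15·11 = 165 ≡ 1, so λ ≡ 14·11 ≡ 31.
  x = λ² - 15 - 15 = 961 - 30 ≡ 29; y = λ·(15 - 29) - 28 ≡ 30. → (29, 30)
add G: (29, 30) + (15, 28). λ = (28 - 30)/(15 - 29) ≡ 39/27 mod 41. 27⁻¹ ≡ 38 (mod 41) since 27·38 = 1026 ≡ 1, so λ ≡ 6.
  x = λ² - 29 - 15 = 36 - 44 ≡ 33; y = λ·(29 - 33) - 30 ≡ 28. → (33, 28)
double: tangent at (33, 28): λ = (3·33² + 36)/(2·28) ≡ 23/15. 15⁻¹ ≡ 11 (mod 41), so λ ≡ 23·11 ≡ 7.
  x = λ² - 33 - 33 = 49 - 66 ≡ 24; y = λ·(33 - 24) - 28 ≡ 35. → (24, 35)
add G: (24, 35) + (15, 28). λ = (28 - 35)/(15 - 24) ≡ 34/32 mod 41. 32⁻¹ ≡ 9 (mod 41) since 32·9 = 288 ≡ 1, so λ ≡ 19.
  x = λ² - 24 - 15 = 361 - 39 ≡ 35; y = λ·(24 - 35) - 35 ≡ 2. → (35, 2)

(35, 2)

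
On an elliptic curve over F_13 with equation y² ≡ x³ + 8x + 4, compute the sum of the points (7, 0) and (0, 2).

(9, 8)

(7, 0) + (0, 2). λ = (2 - 0)/(0 - 7) ≡ 2/6 mod 13. 6⁻¹ ≡ 11 (mod 13), so λ ≡ 9.
  x = λ² - 7 - 0 = 81 - 7 ≡ 9; y = λ·(7 - 9) - 0 ≡ 8. → (9, 8)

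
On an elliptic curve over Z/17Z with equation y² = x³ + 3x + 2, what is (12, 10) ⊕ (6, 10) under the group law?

(12, 10) + (6, 10). λ = (10 - 10)/(6 - 12) ≡ 0/11 mod 17. 11⁻¹ ≡ 14 (mod 17), so λ ≡ 0.
  x = λ² - 12 - 6 = 0 - 18 ≡ 16; y = λ·(12 - 16) - 10 ≡ 7. → (16, 7)

(16, 7)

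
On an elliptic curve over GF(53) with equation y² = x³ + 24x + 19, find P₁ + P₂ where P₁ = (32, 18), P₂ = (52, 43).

(7, 0)

(32, 18) + (52, 43). λ = (43 - 18)/(52 - 32) ≡ 25/20 mod 53. 20⁻¹ ≡ 8 (mod 53) since 20·8 = 160 ≡ 1, so λ ≡ 41.
  x = λ² - 32 - 52 = 1681 - 84 ≡ 7; y = λ·(32 - 7) - 18 ≡ 0. → (7, 0)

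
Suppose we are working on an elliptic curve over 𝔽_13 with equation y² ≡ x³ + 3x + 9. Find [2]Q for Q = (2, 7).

(0, 10)

tangent at (2, 7): λ = (3·2² + 3)/(2·7) ≡ 2/1. 1⁻¹ ≡ 1 (mod 13) since 1·1 = 1 ≡ 1, so λ ≡ 2·1 ≡ 2.
  x = λ² - 2 - 2 = 4 - 4 ≡ 0; y = λ·(2 - 0) - 7 ≡ 10. → (0, 10)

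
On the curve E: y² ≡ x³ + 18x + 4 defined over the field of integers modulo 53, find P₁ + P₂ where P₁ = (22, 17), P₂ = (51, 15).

(22, 17) + (51, 15). λ = (15 - 17)/(51 - 22) ≡ 51/29 mod 53. 29⁻¹ ≡ 11 (mod 53) since 29·11 = 319 ≡ 1, so λ ≡ 31.
  x = λ² - 22 - 51 = 961 - 73 ≡ 40; y = λ·(22 - 40) - 17 ≡ 8. → (40, 8)

(40, 8)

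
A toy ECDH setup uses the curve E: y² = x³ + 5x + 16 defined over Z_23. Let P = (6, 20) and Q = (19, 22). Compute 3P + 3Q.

First 3P:
Repeated addition: build up to 3P.
2P: tangent at (6, 20): λ = (3·6² + 5)/(2·20) ≡ 21/17. 17⁻¹ ≡ 19 (mod 23), so λ ≡ 21·19 ≡ 8.
  x = λ² - 6 - 6 = 64 - 12 ≡ 6; y = λ·(6 - 6) - 20 ≡ 3. → (6, 3)
3P: (6, 3) + (6, 20): same x and y₁ ≡ -y₂, so the sum is ∞.
3P = ∞.
Next 3Q:
Repeated addition: build up to 3Q.
2Q: tangent at (19, 22): λ = (3·19² + 5)/(2·22) ≡ 7/21. 21⁻¹ ≡ 11 (mod 23) since 21·11 = 231 ≡ 1, so λ ≡ 7·11 ≡ 8.
  x = λ² - 19 - 19 = 64 - 38 ≡ 3; y = λ·(19 - 3) - 22 ≡ 14. → (3, 14)
3Q: (3, 14) + (19, 22). λ = (22 - 14)/(19 - 3) ≡ 8/16 mod 23. 16⁻¹ ≡ 13 (mod 23) since 16·13 = 208 ≡ 1, so λ ≡ 12.
  x = λ² - 3 - 19 = 144 - 22 ≡ 7; y = λ·(3 - 7) - 14 ≡ 7. → (7, 7)
3Q = (7, 7).
Finally 3P + 3Q:
∞ + (7, 7) = (7, 7) (identity).

(7, 7)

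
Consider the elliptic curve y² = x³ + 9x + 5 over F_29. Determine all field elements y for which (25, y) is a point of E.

x³ + 9x + 5 = 15855 ≡ 21 (mod 29).
21 is a non-residue mod 29; no y exists.

none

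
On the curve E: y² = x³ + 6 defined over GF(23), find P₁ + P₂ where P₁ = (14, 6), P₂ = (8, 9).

(7, 2)

(14, 6) + (8, 9). λ = (9 - 6)/(8 - 14) ≡ 3/17 mod 23. 17⁻¹ ≡ 19 (mod 23) since 17·19 = 323 ≡ 1, so λ ≡ 11.
  x = λ² - 14 - 8 = 121 - 22 ≡ 7; y = λ·(14 - 7) - 6 ≡ 2. → (7, 2)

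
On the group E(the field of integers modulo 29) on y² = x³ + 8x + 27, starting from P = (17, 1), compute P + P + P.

(22, 18)

Repeated addition: build up to 3P.
2P: tangent at (17, 1): λ = (3·17² + 8)/(2·1) ≡ 5/2. 2⁻¹ ≡ 15 (mod 29), so λ ≡ 5·15 ≡ 17.
  x = λ² - 17 - 17 = 289 - 34 ≡ 23; y = λ·(17 - 23) - 1 ≡ 13. → (23, 13)
3P: (23, 13) + (17, 1). λ = (1 - 13)/(17 - 23) ≡ 17/23 mod 29. 23⁻¹ ≡ 24 (mod 29), so λ ≡ 2.
  x = λ² - 23 - 17 = 4 - 40 ≡ 22; y = λ·(23 - 22) - 13 ≡ 18. → (22, 18)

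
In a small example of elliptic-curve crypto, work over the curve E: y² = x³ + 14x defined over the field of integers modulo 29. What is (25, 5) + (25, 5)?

tangent at (25, 5): λ = (3·25² + 14)/(2·5) ≡ 4/10. 10⁻¹ ≡ 3 (mod 29), so λ ≡ 4·3 ≡ 12.
  x = λ² - 25 - 25 = 144 - 50 ≡ 7; y = λ·(25 - 7) - 5 ≡ 8. → (7, 8)

(7, 8)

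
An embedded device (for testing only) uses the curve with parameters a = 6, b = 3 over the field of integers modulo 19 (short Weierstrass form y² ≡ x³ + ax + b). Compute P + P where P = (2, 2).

tangent at (2, 2): λ = (3·2² + 6)/(2·2) ≡ 18/4. 4⁻¹ ≡ 5 (mod 19), so λ ≡ 18·5 ≡ 14.
  x = λ² - 2 - 2 = 196 - 4 ≡ 2; y = λ·(2 - 2) - 2 ≡ 17. → (2, 17)

(2, 17)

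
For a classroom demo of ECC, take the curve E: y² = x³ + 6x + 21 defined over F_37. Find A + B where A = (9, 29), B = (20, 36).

(9, 29) + (20, 36). λ = (36 - 29)/(20 - 9) ≡ 7/11 mod 37. 11⁻¹ ≡ 27 (mod 37), so λ ≡ 4.
  x = λ² - 9 - 20 = 16 - 29 ≡ 24; y = λ·(9 - 24) - 29 ≡ 22. → (24, 22)

(24, 22)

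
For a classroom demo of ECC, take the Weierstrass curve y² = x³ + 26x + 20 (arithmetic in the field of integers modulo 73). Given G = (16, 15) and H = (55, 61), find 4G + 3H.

First 4G:
Double-and-add on 4 = (100)₂. Start with G = (16, 15) for the leading 1-bit.
double: tangent at (16, 15): λ = (3·16² + 26)/(2·15) ≡ 64/30. 30⁻¹ ≡ 56 (mod 73), so λ ≡ 64·56 ≡ 7.
  x = λ² - 16 - 16 = 49 - 32 ≡ 17; y = λ·(16 - 17) - 15 ≡ 51. → (17, 51)
double: tangent at (17, 51): λ = (3·17² + 26)/(2·51) ≡ 17/29. 29⁻¹ ≡ 68 (mod 73) since 29·68 = 1972 ≡ 1, so λ ≡ 17·68 ≡ 61.
  x = λ² - 17 - 17 = 3721 - 34 ≡ 37; y = λ·(17 - 37) - 51 ≡ 43. → (37, 43)
4G = (37, 43).
Next 3H:
Repeated addition: build up to 3H.
2H: tangent at (55, 61): λ = (3·55² + 26)/(2·61) ≡ 49/49. 49⁻¹ ≡ 3 (mod 73), so λ ≡ 49·3 ≡ 1.
  x = λ² - 55 - 55 = 1 - 110 ≡ 37; y = λ·(55 - 37) - 61 ≡ 30. → (37, 30)
3H: (37, 30) + (55, 61). λ = (61 - 30)/(55 - 37) ≡ 31/18 mod 73. 18⁻¹ ≡ 69 (mod 73) since 18·69 = 1242 ≡ 1, so λ ≡ 22.
  x = λ² - 37 - 55 = 484 - 92 ≡ 27; y = λ·(37 - 27) - 30 ≡ 44. → (27, 44)
3H = (27, 44).
Finally 4G + 3H:
(37, 43) + (27, 44). λ = (44 - 43)/(27 - 37) ≡ 1/63 mod 73. 63⁻¹ ≡ 51 (mod 73) since 63·51 = 3213 ≡ 1, so λ ≡ 51.
  x = λ² - 37 - 27 = 2601 - 64 ≡ 55; y = λ·(37 - 55) - 43 ≡ 61. → (55, 61)

(55, 61)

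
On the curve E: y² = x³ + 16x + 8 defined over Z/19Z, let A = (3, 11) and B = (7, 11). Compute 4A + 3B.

(16, 3)

First 4A:
Double-and-add on 4 = (100)₂. Start with A = (3, 11) for the leading 1-bit.
double: tangent at (3, 11): λ = (3·3² + 16)/(2·11) ≡ 5/3. 3⁻¹ ≡ 13 (mod 19) since 3·13 = 39 ≡ 1, so λ ≡ 5·13 ≡ 8.
  x = λ² - 3 - 3 = 64 - 6 ≡ 1; y = λ·(3 - 1) - 11 ≡ 5. → (1, 5)
double: tangent at (1, 5): λ = (3·1² + 16)/(2·5) ≡ 0/10. 10⁻¹ ≡ 2 (mod 19) since 10·2 = 20 ≡ 1, so λ ≡ 0·2 ≡ 0.
  x = λ² - 1 - 1 = 0 - 2 ≡ 17; y = λ·(1 - 17) - 5 ≡ 14. → (17, 14)
4A = (17, 14).
Next 3B:
Repeated addition: build up to 3B.
2B: tangent at (7, 11): λ = (3·7² + 16)/(2·11) ≡ 11/3. 3⁻¹ ≡ 13 (mod 19), so λ ≡ 11·13 ≡ 10.
  x = λ² - 7 - 7 = 100 - 14 ≡ 10; y = λ·(7 - 10) - 11 ≡ 16. → (10, 16)
3B: (10, 16) + (7, 11). λ = (11 - 16)/(7 - 10) ≡ 14/16 mod 19. 16⁻¹ ≡ 6 (mod 19), so λ ≡ 8.
  x = λ² - 10 - 7 = 64 - 17 ≡ 9; y = λ·(10 - 9) - 16 ≡ 11. → (9, 11)
3B = (9, 11).
Finally 4A + 3B:
(17, 14) + (9, 11). λ = (11 - 14)/(9 - 17) ≡ 16/11 mod 19. 11⁻¹ ≡ 7 (mod 19) since 11·7 = 77 ≡ 1, so λ ≡ 17.
  x = λ² - 17 - 9 = 289 - 26 ≡ 16; y = λ·(17 - 16) - 14 ≡ 3. → (16, 3)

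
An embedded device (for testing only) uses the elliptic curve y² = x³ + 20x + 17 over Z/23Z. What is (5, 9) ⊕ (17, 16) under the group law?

(13, 17)

(5, 9) + (17, 16). λ = (16 - 9)/(17 - 5) ≡ 7/12 mod 23. 12⁻¹ ≡ 2 (mod 23), so λ ≡ 14.
  x = λ² - 5 - 17 = 196 - 22 ≡ 13; y = λ·(5 - 13) - 9 ≡ 17. → (13, 17)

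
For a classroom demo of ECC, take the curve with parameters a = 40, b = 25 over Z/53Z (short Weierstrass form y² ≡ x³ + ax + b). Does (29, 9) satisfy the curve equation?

yes

y² = 9² ≡ 28; x³ + 40x + 25 = 25574 ≡ 28 (mod 53). 28 = 28.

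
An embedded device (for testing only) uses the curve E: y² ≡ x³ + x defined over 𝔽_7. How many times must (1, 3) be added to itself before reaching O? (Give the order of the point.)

2P: tangent at (1, 3): λ = (3·1² + 1)/(2·3) ≡ 4/6. 6⁻¹ ≡ 6 (mod 7), so λ ≡ 4·6 ≡ 3.
  x = λ² - 1 - 1 = 9 - 2 ≡ 0; y = λ·(1 - 0) - 3 ≡ 0. → (0, 0)
3P: (0, 0) + (1, 3). λ = (3 - 0)/(1 - 0) ≡ 3/1 mod 7. 1⁻¹ ≡ 1 (mod 7) since 1·1 = 1 ≡ 1, so λ ≡ 3.
  x = λ² - 0 - 1 = 9 - 1 ≡ 1; y = λ·(0 - 1) - 0 ≡ 4. → (1, 4)
4P: (1, 4) + (1, 3): same x and y₁ ≡ -y₂, so the sum is O.
4P = O, so the order is 4.

4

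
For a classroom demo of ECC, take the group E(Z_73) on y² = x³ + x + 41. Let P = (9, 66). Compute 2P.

(31, 15)

tangent at (9, 66): λ = (3·9² + 1)/(2·66) ≡ 25/59. 59⁻¹ ≡ 26 (mod 73), so λ ≡ 25·26 ≡ 66.
  x = λ² - 9 - 9 = 4356 - 18 ≡ 31; y = λ·(9 - 31) - 66 ≡ 15. → (31, 15)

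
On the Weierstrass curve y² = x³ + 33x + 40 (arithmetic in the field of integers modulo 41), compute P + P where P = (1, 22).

(19, 8)

tangent at (1, 22): λ = (3·1² + 33)/(2·22) ≡ 36/3. 3⁻¹ ≡ 14 (mod 41), so λ ≡ 36·14 ≡ 12.
  x = λ² - 1 - 1 = 144 - 2 ≡ 19; y = λ·(1 - 19) - 22 ≡ 8. → (19, 8)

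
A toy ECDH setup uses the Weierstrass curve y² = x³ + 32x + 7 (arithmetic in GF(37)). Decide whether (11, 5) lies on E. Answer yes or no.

y² = 5² ≡ 25; x³ + 32x + 7 = 1690 ≡ 25 (mod 37). 25 = 25.

yes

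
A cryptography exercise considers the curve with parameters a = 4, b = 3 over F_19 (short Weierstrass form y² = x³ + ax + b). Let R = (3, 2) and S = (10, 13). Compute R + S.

(3, 2) + (10, 13). λ = (13 - 2)/(10 - 3) ≡ 11/7 mod 19. 7⁻¹ ≡ 11 (mod 19) since 7·11 = 77 ≡ 1, so λ ≡ 7.
  x = λ² - 3 - 10 = 49 - 13 ≡ 17; y = λ·(3 - 17) - 2 ≡ 14. → (17, 14)

(17, 14)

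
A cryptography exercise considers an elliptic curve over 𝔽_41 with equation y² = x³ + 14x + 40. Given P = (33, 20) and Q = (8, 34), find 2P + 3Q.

First 2P:
Repeated addition: build up to 2P.
2P: tangent at (33, 20): λ = (3·33² + 14)/(2·20) ≡ 1/40. 40⁻¹ ≡ 40 (mod 41) since 40·40 = 1600 ≡ 1, so λ ≡ 1·40 ≡ 40.
  x = λ² - 33 - 33 = 1600 - 66 ≡ 17; y = λ·(33 - 17) - 20 ≡ 5. → (17, 5)
2P = (17, 5).
Next 3Q:
Repeated addition: build up to 3Q.
2Q: tangent at (8, 34): λ = (3·8² + 14)/(2·34) ≡ 1/27. 27⁻¹ ≡ 38 (mod 41), so λ ≡ 1·38 ≡ 38.
  x = λ² - 8 - 8 = 1444 - 16 ≡ 34; y = λ·(8 - 34) - 34 ≡ 3. → (34, 3)
3Q: (34, 3) + (8, 34). λ = (34 - 3)/(8 - 34) ≡ 31/15 mod 41. 15⁻¹ ≡ 11 (mod 41), so λ ≡ 13.
  x = λ² - 34 - 8 = 169 - 42 ≡ 4; y = λ·(34 - 4) - 3 ≡ 18. → (4, 18)
3Q = (4, 18).
Finally 2P + 3Q:
(17, 5) + (4, 18). λ = (18 - 5)/(4 - 17) ≡ 13/28 mod 41. 28⁻¹ ≡ 22 (mod 41), so λ ≡ 40.
  x = λ² - 17 - 4 = 1600 - 21 ≡ 21; y = λ·(17 - 21) - 5 ≡ 40. → (21, 40)

(21, 40)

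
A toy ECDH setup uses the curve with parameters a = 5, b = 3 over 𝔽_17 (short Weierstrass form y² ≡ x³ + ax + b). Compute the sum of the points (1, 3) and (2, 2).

(15, 11)

(1, 3) + (2, 2). λ = (2 - 3)/(2 - 1) ≡ 16/1 mod 17. 1⁻¹ ≡ 1 (mod 17) since 1·1 = 1 ≡ 1, so λ ≡ 16.
  x = λ² - 1 - 2 = 256 - 3 ≡ 15; y = λ·(1 - 15) - 3 ≡ 11. → (15, 11)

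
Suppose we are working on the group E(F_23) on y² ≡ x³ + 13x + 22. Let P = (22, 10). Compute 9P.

(10, 5)

Repeated addition: build up to 9P.
2P: tangent at (22, 10): λ = (3·22² + 13)/(2·10) ≡ 16/20. 20⁻¹ ≡ 15 (mod 23) since 20·15 = 300 ≡ 1, so λ ≡ 16·15 ≡ 10.
  x = λ² - 22 - 22 = 100 - 44 ≡ 10; y = λ·(22 - 10) - 10 ≡ 18. → (10, 18)
3P: (10, 18) + (22, 10). λ = (10 - 18)/(22 - 10) ≡ 15/12 mod 23. 12⁻¹ ≡ 2 (mod 23) since 12·2 = 24 ≡ 1, so λ ≡ 7.
  x = λ² - 10 - 22 = 49 - 32 ≡ 17; y = λ·(10 - 17) - 18 ≡ 2. → (17, 2)
4P: (17, 2) + (22, 10). λ = (10 - 2)/(22 - 17) ≡ 8/5 mod 23. 5⁻¹ ≡ 14 (mod 23) since 5·14 = 70 ≡ 1, so λ ≡ 20.
  x = λ² - 17 - 22 = 400 - 39 ≡ 16; y = λ·(17 - 16) - 2 ≡ 18. → (16, 18)
5P: (16, 18) + (22, 10). λ = (10 - 18)/(22 - 16) ≡ 15/6 mod 23. 6⁻¹ ≡ 4 (mod 23), so λ ≡ 14.
  x = λ² - 16 - 22 = 196 - 38 ≡ 20; y = λ·(16 - 20) - 18 ≡ 18. → (20, 18)
6P: (20, 18) + (22, 10). λ = (10 - 18)/(22 - 20) ≡ 15/2 mod 23. 2⁻¹ ≡ 12 (mod 23), so λ ≡ 19.
  x = λ² - 20 - 22 = 361 - 42 ≡ 20; y = λ·(20 - 20) - 18 ≡ 5. → (20, 5)
7P: (20, 5) + (22, 10). λ = (10 - 5)/(22 - 20) ≡ 5/2 mod 23. 2⁻¹ ≡ 12 (mod 23), so λ ≡ 14.
  x = λ² - 20 - 22 = 196 - 42 ≡ 16; y = λ·(20 - 16) - 5 ≡ 5. → (16, 5)
8P: (16, 5) + (22, 10). λ = (10 - 5)/(22 - 16) ≡ 5/6 mod 23. 6⁻¹ ≡ 4 (mod 23) since 6·4 = 24 ≡ 1, so λ ≡ 20.
  x = λ² - 16 - 22 = 400 - 38 ≡ 17; y = λ·(16 - 17) - 5 ≡ 21. → (17, 21)
9P: (17, 21) + (22, 10). λ = (10 - 21)/(22 - 17) ≡ 12/5 mod 23. 5⁻¹ ≡ 14 (mod 23), so λ ≡ 7.
  x = λ² - 17 - 22 = 49 - 39 ≡ 10; y = λ·(17 - 10) - 21 ≡ 5. → (10, 5)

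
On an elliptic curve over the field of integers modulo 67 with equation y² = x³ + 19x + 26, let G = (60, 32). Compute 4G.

(0, 19)

Repeated addition: build up to 4G.
2G: tangent at (60, 32): λ = (3·60² + 19)/(2·32) ≡ 32/64. 64⁻¹ ≡ 22 (mod 67), so λ ≡ 32·22 ≡ 34.
  x = λ² - 60 - 60 = 1156 - 120 ≡ 31; y = λ·(60 - 31) - 32 ≡ 16. → (31, 16)
3G: (31, 16) + (60, 32). λ = (32 - 16)/(60 - 31) ≡ 16/29 mod 67. 29⁻¹ ≡ 37 (mod 67), so λ ≡ 56.
  x = λ² - 31 - 60 = 3136 - 91 ≡ 30; y = λ·(31 - 30) - 16 ≡ 40. → (30, 40)
4G: (30, 40) + (60, 32). λ = (32 - 40)/(60 - 30) ≡ 59/30 mod 67. 30⁻¹ ≡ 38 (mod 67) since 30·38 = 1140 ≡ 1, so λ ≡ 31.
  x = λ² - 30 - 60 = 961 - 90 ≡ 0; y = λ·(30 - 0) - 40 ≡ 19. → (0, 19)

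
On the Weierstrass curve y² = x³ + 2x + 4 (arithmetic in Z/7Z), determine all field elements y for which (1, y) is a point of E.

0

x³ + 2x + 4 = 7 ≡ 0 (mod 7).
Only y = 0 satisfies y² ≡ 0.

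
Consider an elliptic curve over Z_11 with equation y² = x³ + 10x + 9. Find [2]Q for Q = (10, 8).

(7, 2)

tangent at (10, 8): λ = (3·10² + 10)/(2·8) ≡ 2/5. 5⁻¹ ≡ 9 (mod 11) since 5·9 = 45 ≡ 1, so λ ≡ 2·9 ≡ 7.
  x = λ² - 10 - 10 = 49 - 20 ≡ 7; y = λ·(10 - 7) - 8 ≡ 2. → (7, 2)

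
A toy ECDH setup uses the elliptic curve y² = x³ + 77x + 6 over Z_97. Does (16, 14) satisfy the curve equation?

no

y² = 14² ≡ 2; x³ + 77x + 6 = 5334 ≡ 96 (mod 97). 2 ≠ 96.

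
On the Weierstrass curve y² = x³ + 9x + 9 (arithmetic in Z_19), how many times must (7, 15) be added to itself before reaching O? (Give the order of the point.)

9

2P: tangent at (7, 15): λ = (3·7² + 9)/(2·15) ≡ 4/11. 11⁻¹ ≡ 7 (mod 19) since 11·7 = 77 ≡ 1, so λ ≡ 4·7 ≡ 9.
  x = λ² - 7 - 7 = 81 - 14 ≡ 10; y = λ·(7 - 10) - 15 ≡ 15. → (10, 15)
3P: (10, 15) + (7, 15). λ = (15 - 15)/(7 - 10) ≡ 0/16 mod 19. 16⁻¹ ≡ 6 (mod 19), so λ ≡ 0.
  x = λ² - 10 - 7 = 0 - 17 ≡ 2; y = λ·(10 - 2) - 15 ≡ 4. → (2, 4)
4P: (2, 4) + (7, 15). λ = (15 - 4)/(7 - 2) ≡ 11/5 mod 19. 5⁻¹ ≡ 4 (mod 19) since 5·4 = 20 ≡ 1, so λ ≡ 6.
  x = λ² - 2 - 7 = 36 - 9 ≡ 8; y = λ·(2 - 8) - 4 ≡ 17. → (8, 17)
5P: (8, 17) + (7, 15). λ = (15 - 17)/(7 - 8) ≡ 17/18 mod 19. 18⁻¹ ≡ 18 (mod 19) since 18·18 = 324 ≡ 1, so λ ≡ 2.
  x = λ² - 8 - 7 = 4 - 15 ≡ 8; y = λ·(8 - 8) - 17 ≡ 2. → (8, 2)
6P: (8, 2) + (7, 15). λ = (15 - 2)/(7 - 8) ≡ 13/18 mod 19. 18⁻¹ ≡ 18 (mod 19) since 18·18 = 324 ≡ 1, so λ ≡ 6.
  x = λ² - 8 - 7 = 36 - 15 ≡ 2; y = λ·(8 - 2) - 2 ≡ 15. → (2, 15)
7P: (2, 15) + (7, 15). λ = (15 - 15)/(7 - 2) ≡ 0/5 mod 19. 5⁻¹ ≡ 4 (mod 19), so λ ≡ 0.
  x = λ² - 2 - 7 = 0 - 9 ≡ 10; y = λ·(2 - 10) - 15 ≡ 4. → (10, 4)
8P: (10, 4) + (7, 15). λ = (15 - 4)/(7 - 10) ≡ 11/16 mod 19. 16⁻¹ ≡ 6 (mod 19) since 16·6 = 96 ≡ 1, so λ ≡ 9.
  x = λ² - 10 - 7 = 81 - 17 ≡ 7; y = λ·(10 - 7) - 4 ≡ 4. → (7, 4)
9P: (7, 4) + (7, 15): same x and y₁ ≡ -y₂, so the sum is O.
9P = O, so the order is 9.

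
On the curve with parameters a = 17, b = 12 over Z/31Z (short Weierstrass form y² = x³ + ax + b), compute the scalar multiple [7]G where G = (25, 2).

Repeated addition: build up to 7G.
2G: tangent at (25, 2): λ = (3·25² + 17)/(2·2) ≡ 1/4. 4⁻¹ ≡ 8 (mod 31) since 4·8 = 32 ≡ 1, so λ ≡ 1·8 ≡ 8.
  x = λ² - 25 - 25 = 64 - 50 ≡ 14; y = λ·(25 - 14) - 2 ≡ 24. → (14, 24)
3G: (14, 24) + (25, 2). λ = (2 - 24)/(25 - 14) ≡ 9/11 mod 31. 11⁻¹ ≡ 17 (mod 31), so λ ≡ 29.
  x = λ² - 14 - 25 = 841 - 39 ≡ 27; y = λ·(14 - 27) - 24 ≡ 2. → (27, 2)
4G: (27, 2) + (25, 2). λ = (2 - 2)/(25 - 27) ≡ 0/29 mod 31. 29⁻¹ ≡ 15 (mod 31), so λ ≡ 0.
  x = λ² - 27 - 25 = 0 - 52 ≡ 10; y = λ·(27 - 10) - 2 ≡ 29. → (10, 29)
5G: (10, 29) + (25, 2). λ = (2 - 29)/(25 - 10) ≡ 4/15 mod 31. 15⁻¹ ≡ 29 (mod 31) since 15·29 = 435 ≡ 1, so λ ≡ 23.
  x = λ² - 10 - 25 = 529 - 35 ≡ 29; y = λ·(10 - 29) - 29 ≡ 30. → (29, 30)
6G: (29, 30) + (25, 2). λ = (2 - 30)/(25 - 29) ≡ 3/27 mod 31. 27⁻¹ ≡ 23 (mod 31) since 27·23 = 621 ≡ 1, so λ ≡ 7.
  x = λ² - 29 - 25 = 49 - 54 ≡ 26; y = λ·(29 - 26) - 30 ≡ 22. → (26, 22)
7G: (26, 22) + (25, 2). λ = (2 - 22)/(25 - 26) ≡ 11/30 mod 31. 30⁻¹ ≡ 30 (mod 31) since 30·30 = 900 ≡ 1, so λ ≡ 20.
  x = λ² - 26 - 25 = 400 - 51 ≡ 8; y = λ·(26 - 8) - 22 ≡ 28. → (8, 28)

(8, 28)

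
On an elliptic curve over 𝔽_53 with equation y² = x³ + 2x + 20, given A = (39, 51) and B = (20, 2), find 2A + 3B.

First 2A:
Repeated addition: build up to 2A.
2A: tangent at (39, 51): λ = (3·39² + 2)/(2·51) ≡ 7/49. 49⁻¹ ≡ 13 (mod 53), so λ ≡ 7·13 ≡ 38.
  x = λ² - 39 - 39 = 1444 - 78 ≡ 41; y = λ·(39 - 41) - 51 ≡ 32. → (41, 32)
2A = (41, 32).
Next 3B:
Repeated addition: build up to 3B.
2B: tangent at (20, 2): λ = (3·20² + 2)/(2·2) ≡ 36/4. 4⁻¹ ≡ 40 (mod 53), so λ ≡ 36·40 ≡ 9.
  x = λ² - 20 - 20 = 81 - 40 ≡ 41; y = λ·(20 - 41) - 2 ≡ 21. → (41, 21)
3B: (41, 21) + (20, 2). λ = (2 - 21)/(20 - 41) ≡ 34/32 mod 53. 32⁻¹ ≡ 5 (mod 53) since 32·5 = 160 ≡ 1, so λ ≡ 11.
  x = λ² - 41 - 20 = 121 - 61 ≡ 7; y = λ·(41 - 7) - 21 ≡ 35. → (7, 35)
3B = (7, 35).
Finally 2A + 3B:
(41, 32) + (7, 35). λ = (35 - 32)/(7 - 41) ≡ 3/19 mod 53. 19⁻¹ ≡ 14 (mod 53), so λ ≡ 42.
  x = λ² - 41 - 7 = 1764 - 48 ≡ 20; y = λ·(41 - 20) - 32 ≡ 2. → (20, 2)

(20, 2)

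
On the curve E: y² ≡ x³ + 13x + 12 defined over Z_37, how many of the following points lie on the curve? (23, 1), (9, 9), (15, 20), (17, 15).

(23, 1): 1² ≡ 1, rhs ≡ 9 → off.
(9, 9): 9² ≡ 7, rhs ≡ 7 → on.
(15, 20): 20² ≡ 30, rhs ≡ 30 → on.
(17, 15): 15² ≡ 3, rhs ≡ 3 → on.

3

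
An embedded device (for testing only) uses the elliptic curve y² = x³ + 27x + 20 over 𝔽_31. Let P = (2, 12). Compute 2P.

tangent at (2, 12): λ = (3·2² + 27)/(2·12) ≡ 8/24. 24⁻¹ ≡ 22 (mod 31), so λ ≡ 8·22 ≡ 21.
  x = λ² - 2 - 2 = 441 - 4 ≡ 3; y = λ·(2 - 3) - 12 ≡ 29. → (3, 29)

(3, 29)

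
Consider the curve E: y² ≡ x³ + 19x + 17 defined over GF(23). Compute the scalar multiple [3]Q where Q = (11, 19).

(20, 5)

Repeated addition: build up to 3Q.
2Q: tangent at (11, 19): λ = (3·11² + 19)/(2·19) ≡ 14/15. 15⁻¹ ≡ 20 (mod 23), so λ ≡ 14·20 ≡ 4.
  x = λ² - 11 - 11 = 16 - 22 ≡ 17; y = λ·(11 - 17) - 19 ≡ 3. → (17, 3)
3Q: (17, 3) + (11, 19). λ = (19 - 3)/(11 - 17) ≡ 16/17 mod 23. 17⁻¹ ≡ 19 (mod 23), so λ ≡ 5.
  x = λ² - 17 - 11 = 25 - 28 ≡ 20; y = λ·(17 - 20) - 3 ≡ 5. → (20, 5)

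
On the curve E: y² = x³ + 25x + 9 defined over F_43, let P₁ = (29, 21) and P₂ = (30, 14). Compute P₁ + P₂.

(33, 7)

(29, 21) + (30, 14). λ = (14 - 21)/(30 - 29) ≡ 36/1 mod 43. 1⁻¹ ≡ 1 (mod 43) since 1·1 = 1 ≡ 1, so λ ≡ 36.
  x = λ² - 29 - 30 = 1296 - 59 ≡ 33; y = λ·(29 - 33) - 21 ≡ 7. → (33, 7)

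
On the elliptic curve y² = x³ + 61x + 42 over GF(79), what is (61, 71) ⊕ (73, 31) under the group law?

(61, 71) + (73, 31). λ = (31 - 71)/(73 - 61) ≡ 39/12 mod 79. 12⁻¹ ≡ 33 (mod 79), so λ ≡ 23.
  x = λ² - 61 - 73 = 529 - 134 ≡ 0; y = λ·(61 - 0) - 71 ≡ 68. → (0, 68)

(0, 68)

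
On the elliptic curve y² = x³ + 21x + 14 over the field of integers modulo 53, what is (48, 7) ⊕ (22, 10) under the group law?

(48, 7) + (22, 10). λ = (10 - 7)/(22 - 48) ≡ 3/27 mod 53. 27⁻¹ ≡ 2 (mod 53), so λ ≡ 6.
  x = λ² - 48 - 22 = 36 - 70 ≡ 19; y = λ·(48 - 19) - 7 ≡ 8. → (19, 8)

(19, 8)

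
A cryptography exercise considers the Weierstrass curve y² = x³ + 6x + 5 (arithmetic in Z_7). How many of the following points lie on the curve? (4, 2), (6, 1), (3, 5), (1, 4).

(4, 2): 2² ≡ 4, rhs ≡ 2 → off.
(6, 1): 1² ≡ 1, rhs ≡ 5 → off.
(3, 5): 5² ≡ 4, rhs ≡ 1 → off.
(1, 4): 4² ≡ 2, rhs ≡ 5 → off.

0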